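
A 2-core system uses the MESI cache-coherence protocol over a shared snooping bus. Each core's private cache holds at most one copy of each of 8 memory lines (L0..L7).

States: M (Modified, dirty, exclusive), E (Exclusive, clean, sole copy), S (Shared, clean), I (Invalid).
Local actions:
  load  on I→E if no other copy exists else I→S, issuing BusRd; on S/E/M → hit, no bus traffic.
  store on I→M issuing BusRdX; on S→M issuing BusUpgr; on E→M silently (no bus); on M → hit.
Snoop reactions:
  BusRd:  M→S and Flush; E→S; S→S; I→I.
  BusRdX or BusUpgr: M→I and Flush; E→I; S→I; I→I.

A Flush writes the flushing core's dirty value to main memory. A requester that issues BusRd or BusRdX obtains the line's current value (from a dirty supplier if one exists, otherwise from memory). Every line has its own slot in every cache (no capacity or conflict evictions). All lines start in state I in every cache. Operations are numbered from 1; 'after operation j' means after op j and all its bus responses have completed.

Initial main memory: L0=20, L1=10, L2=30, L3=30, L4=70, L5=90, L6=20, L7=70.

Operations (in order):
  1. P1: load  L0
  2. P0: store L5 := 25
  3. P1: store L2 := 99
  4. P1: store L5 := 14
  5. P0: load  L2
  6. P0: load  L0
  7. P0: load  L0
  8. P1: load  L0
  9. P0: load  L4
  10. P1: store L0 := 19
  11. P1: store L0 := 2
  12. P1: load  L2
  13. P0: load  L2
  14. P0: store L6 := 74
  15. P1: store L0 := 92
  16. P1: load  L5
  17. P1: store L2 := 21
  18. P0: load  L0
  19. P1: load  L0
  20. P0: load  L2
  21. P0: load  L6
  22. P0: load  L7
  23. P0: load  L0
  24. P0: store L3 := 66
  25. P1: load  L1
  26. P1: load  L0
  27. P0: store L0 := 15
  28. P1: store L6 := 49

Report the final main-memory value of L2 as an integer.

memory[L2] = 21

1. P1: load  L0  bus=[BusRd]  L0: P0=I P1=E  mem[L0]=20
2. P0: store L5 := 25  bus=[BusRdX]  L5: P0=M P1=I  mem[L5]=90
3. P1: store L2 := 99  bus=[BusRdX]  L2: P0=I P1=M  mem[L2]=30
4. P1: store L5 := 14  bus=[BusRdX,Flush]  L5: P0=I P1=M  mem[L5]=25
5. P0: load  L2  bus=[BusRd,Flush]  L2: P0=S P1=S  mem[L2]=99
6. P0: load  L0  bus=[BusRd]  L0: P0=S P1=S  mem[L0]=20
7. P0: load  L0  bus=[-]  L0: P0=S P1=S  mem[L0]=20
8. P1: load  L0  bus=[-]  L0: P0=S P1=S  mem[L0]=20
9. P0: load  L4  bus=[BusRd]  L4: P0=E P1=I  mem[L4]=70
10. P1: store L0 := 19  bus=[BusUpgr]  L0: P0=I P1=M  mem[L0]=20
11. P1: store L0 := 2  bus=[-]  L0: P0=I P1=M  mem[L0]=20
12. P1: load  L2  bus=[-]  L2: P0=S P1=S  mem[L2]=99
13. P0: load  L2  bus=[-]  L2: P0=S P1=S  mem[L2]=99
14. P0: store L6 := 74  bus=[BusRdX]  L6: P0=M P1=I  mem[L6]=20
15. P1: store L0 := 92  bus=[-]  L0: P0=I P1=M  mem[L0]=20
16. P1: load  L5  bus=[-]  L5: P0=I P1=M  mem[L5]=25
17. P1: store L2 := 21  bus=[BusUpgr]  L2: P0=I P1=M  mem[L2]=99
18. P0: load  L0  bus=[BusRd,Flush]  L0: P0=S P1=S  mem[L0]=92
19. P1: load  L0  bus=[-]  L0: P0=S P1=S  mem[L0]=92
20. P0: load  L2  bus=[BusRd,Flush]  L2: P0=S P1=S  mem[L2]=21
21. P0: load  L6  bus=[-]  L6: P0=M P1=I  mem[L6]=20
22. P0: load  L7  bus=[BusRd]  L7: P0=E P1=I  mem[L7]=70
23. P0: load  L0  bus=[-]  L0: P0=S P1=S  mem[L0]=92
24. P0: store L3 := 66  bus=[BusRdX]  L3: P0=M P1=I  mem[L3]=30
25. P1: load  L1  bus=[BusRd]  L1: P0=I P1=E  mem[L1]=10
26. P1: load  L0  bus=[-]  L0: P0=S P1=S  mem[L0]=92
27. P0: store L0 := 15  bus=[BusUpgr]  L0: P0=M P1=I  mem[L0]=92
28. P1: store L6 := 49  bus=[BusRdX,Flush]  L6: P0=I P1=M  mem[L6]=74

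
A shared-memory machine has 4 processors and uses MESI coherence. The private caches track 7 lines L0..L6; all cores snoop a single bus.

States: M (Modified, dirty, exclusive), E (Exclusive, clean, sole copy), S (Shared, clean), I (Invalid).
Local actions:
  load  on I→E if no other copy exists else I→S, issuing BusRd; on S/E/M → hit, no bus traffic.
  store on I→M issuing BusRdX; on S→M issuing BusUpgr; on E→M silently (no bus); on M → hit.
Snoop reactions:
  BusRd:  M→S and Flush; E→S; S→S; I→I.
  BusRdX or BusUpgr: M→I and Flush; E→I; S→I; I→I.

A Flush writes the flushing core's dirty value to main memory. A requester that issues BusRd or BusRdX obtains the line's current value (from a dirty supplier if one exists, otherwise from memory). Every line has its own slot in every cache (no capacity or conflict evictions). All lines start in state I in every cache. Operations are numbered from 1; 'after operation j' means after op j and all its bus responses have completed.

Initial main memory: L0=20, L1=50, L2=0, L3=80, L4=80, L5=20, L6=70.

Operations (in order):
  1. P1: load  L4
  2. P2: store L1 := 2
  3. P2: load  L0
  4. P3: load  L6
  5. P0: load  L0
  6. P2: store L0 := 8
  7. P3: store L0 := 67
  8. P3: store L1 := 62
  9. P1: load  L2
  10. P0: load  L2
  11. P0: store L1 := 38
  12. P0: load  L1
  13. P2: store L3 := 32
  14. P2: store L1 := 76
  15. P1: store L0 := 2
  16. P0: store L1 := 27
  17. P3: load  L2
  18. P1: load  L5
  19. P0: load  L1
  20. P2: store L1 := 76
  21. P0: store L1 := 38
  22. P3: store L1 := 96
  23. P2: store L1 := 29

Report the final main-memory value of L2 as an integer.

step 1: P1: load  L4  ⟶  IEII  (L4)  txn=BusRd  M[L4]=80
step 2: P2: store L1 := 2  ⟶  IIMI  (L1)  txn=BusRdX  M[L1]=50
step 3: P2: load  L0  ⟶  IIEI  (L0)  txn=BusRd  M[L0]=20
step 4: P3: load  L6  ⟶  IIIE  (L6)  txn=BusRd  M[L6]=70
step 5: P0: load  L0  ⟶  SISI  (L0)  txn=BusRd  M[L0]=20
step 6: P2: store L0 := 8  ⟶  IIMI  (L0)  txn=BusUpgr  M[L0]=20
step 7: P3: store L0 := 67  ⟶  IIIM  (L0)  txn=BusRdX+Flush  M[L0]=8
step 8: P3: store L1 := 62  ⟶  IIIM  (L1)  txn=BusRdX+Flush  M[L1]=2
step 9: P1: load  L2  ⟶  IEII  (L2)  txn=BusRd  M[L2]=0
step 10: P0: load  L2  ⟶  SSII  (L2)  txn=BusRd  M[L2]=0
step 11: P0: store L1 := 38  ⟶  MIII  (L1)  txn=BusRdX+Flush  M[L1]=62
step 12: P0: load  L1  ⟶  MIII  (L1)  txn=∅  M[L1]=62
step 13: P2: store L3 := 32  ⟶  IIMI  (L3)  txn=BusRdX  M[L3]=80
step 14: P2: store L1 := 76  ⟶  IIMI  (L1)  txn=BusRdX+Flush  M[L1]=38
step 15: P1: store L0 := 2  ⟶  IMII  (L0)  txn=BusRdX+Flush  M[L0]=67
step 16: P0: store L1 := 27  ⟶  MIII  (L1)  txn=BusRdX+Flush  M[L1]=76
step 17: P3: load  L2  ⟶  SSIS  (L2)  txn=BusRd  M[L2]=0
step 18: P1: load  L5  ⟶  IEII  (L5)  txn=BusRd  M[L5]=20
step 19: P0: load  L1  ⟶  MIII  (L1)  txn=∅  M[L1]=76
step 20: P2: store L1 := 76  ⟶  IIMI  (L1)  txn=BusRdX+Flush  M[L1]=27
step 21: P0: store L1 := 38  ⟶  MIII  (L1)  txn=BusRdX+Flush  M[L1]=76
step 22: P3: store L1 := 96  ⟶  IIIM  (L1)  txn=BusRdX+Flush  M[L1]=38
step 23: P2: store L1 := 29  ⟶  IIMI  (L1)  txn=BusRdX+Flush  M[L1]=96

memory[L2] = 0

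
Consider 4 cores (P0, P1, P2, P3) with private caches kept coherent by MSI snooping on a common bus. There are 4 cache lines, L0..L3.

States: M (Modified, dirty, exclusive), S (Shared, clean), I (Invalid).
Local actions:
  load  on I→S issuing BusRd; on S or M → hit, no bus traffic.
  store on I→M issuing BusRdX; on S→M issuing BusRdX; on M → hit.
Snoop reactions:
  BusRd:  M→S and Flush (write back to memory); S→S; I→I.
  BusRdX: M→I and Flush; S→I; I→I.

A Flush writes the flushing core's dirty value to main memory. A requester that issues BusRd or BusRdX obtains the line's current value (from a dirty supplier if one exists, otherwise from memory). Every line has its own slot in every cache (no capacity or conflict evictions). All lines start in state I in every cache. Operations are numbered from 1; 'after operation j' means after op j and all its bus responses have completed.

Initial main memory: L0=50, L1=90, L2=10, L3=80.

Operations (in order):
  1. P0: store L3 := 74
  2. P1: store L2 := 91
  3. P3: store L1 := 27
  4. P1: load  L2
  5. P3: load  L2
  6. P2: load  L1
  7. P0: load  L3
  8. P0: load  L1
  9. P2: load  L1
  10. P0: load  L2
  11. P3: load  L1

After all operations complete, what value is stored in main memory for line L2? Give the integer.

1. P0: store L3 := 74  bus=[BusRdX]  L3: P0=M P1=I P2=I P3=I  mem[L3]=80
2. P1: store L2 := 91  bus=[BusRdX]  L2: P0=I P1=M P2=I P3=I  mem[L2]=10
3. P3: store L1 := 27  bus=[BusRdX]  L1: P0=I P1=I P2=I P3=M  mem[L1]=90
4. P1: load  L2  bus=[-]  L2: P0=I P1=M P2=I P3=I  mem[L2]=10
5. P3: load  L2  bus=[BusRd,Flush]  L2: P0=I P1=S P2=I P3=S  mem[L2]=91
6. P2: load  L1  bus=[BusRd,Flush]  L1: P0=I P1=I P2=S P3=S  mem[L1]=27
7. P0: load  L3  bus=[-]  L3: P0=M P1=I P2=I P3=I  mem[L3]=80
8. P0: load  L1  bus=[BusRd]  L1: P0=S P1=I P2=S P3=S  mem[L1]=27
9. P2: load  L1  bus=[-]  L1: P0=S P1=I P2=S P3=S  mem[L1]=27
10. P0: load  L2  bus=[BusRd]  L2: P0=S P1=S P2=I P3=S  mem[L2]=91
11. P3: load  L1  bus=[-]  L1: P0=S P1=I P2=S P3=S  mem[L1]=27

memory[L2] = 91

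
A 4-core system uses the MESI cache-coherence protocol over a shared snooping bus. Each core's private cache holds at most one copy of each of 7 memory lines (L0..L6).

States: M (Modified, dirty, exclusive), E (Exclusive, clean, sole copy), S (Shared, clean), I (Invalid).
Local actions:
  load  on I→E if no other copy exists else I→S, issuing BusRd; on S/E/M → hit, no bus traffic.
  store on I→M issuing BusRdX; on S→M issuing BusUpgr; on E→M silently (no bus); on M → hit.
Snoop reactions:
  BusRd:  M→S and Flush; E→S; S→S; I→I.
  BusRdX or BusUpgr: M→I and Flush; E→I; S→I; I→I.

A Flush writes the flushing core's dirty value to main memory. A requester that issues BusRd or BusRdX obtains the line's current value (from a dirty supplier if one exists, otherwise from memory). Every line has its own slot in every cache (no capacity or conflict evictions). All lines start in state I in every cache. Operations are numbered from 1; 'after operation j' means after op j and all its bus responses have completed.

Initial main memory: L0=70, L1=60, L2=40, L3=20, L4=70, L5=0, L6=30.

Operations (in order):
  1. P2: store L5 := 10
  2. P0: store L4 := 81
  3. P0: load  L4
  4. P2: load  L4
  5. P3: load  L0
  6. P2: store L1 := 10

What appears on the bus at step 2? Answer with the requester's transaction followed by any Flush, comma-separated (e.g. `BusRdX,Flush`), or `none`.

bus = BusRdX

step 1: P2: store L5 := 10  ⟶  IIMI  (L5)  txn=BusRdX  M[L5]=0
step 2: P0: store L4 := 81  ⟶  MIII  (L4)  txn=BusRdX  M[L4]=70
step 3: P0: load  L4  ⟶  MIII  (L4)  txn=∅  M[L4]=70
step 4: P2: load  L4  ⟶  SISI  (L4)  txn=BusRd+Flush  M[L4]=81
step 5: P3: load  L0  ⟶  IIIE  (L0)  txn=BusRd  M[L0]=70
step 6: P2: store L1 := 10  ⟶  IIMI  (L1)  txn=BusRdX  M[L1]=60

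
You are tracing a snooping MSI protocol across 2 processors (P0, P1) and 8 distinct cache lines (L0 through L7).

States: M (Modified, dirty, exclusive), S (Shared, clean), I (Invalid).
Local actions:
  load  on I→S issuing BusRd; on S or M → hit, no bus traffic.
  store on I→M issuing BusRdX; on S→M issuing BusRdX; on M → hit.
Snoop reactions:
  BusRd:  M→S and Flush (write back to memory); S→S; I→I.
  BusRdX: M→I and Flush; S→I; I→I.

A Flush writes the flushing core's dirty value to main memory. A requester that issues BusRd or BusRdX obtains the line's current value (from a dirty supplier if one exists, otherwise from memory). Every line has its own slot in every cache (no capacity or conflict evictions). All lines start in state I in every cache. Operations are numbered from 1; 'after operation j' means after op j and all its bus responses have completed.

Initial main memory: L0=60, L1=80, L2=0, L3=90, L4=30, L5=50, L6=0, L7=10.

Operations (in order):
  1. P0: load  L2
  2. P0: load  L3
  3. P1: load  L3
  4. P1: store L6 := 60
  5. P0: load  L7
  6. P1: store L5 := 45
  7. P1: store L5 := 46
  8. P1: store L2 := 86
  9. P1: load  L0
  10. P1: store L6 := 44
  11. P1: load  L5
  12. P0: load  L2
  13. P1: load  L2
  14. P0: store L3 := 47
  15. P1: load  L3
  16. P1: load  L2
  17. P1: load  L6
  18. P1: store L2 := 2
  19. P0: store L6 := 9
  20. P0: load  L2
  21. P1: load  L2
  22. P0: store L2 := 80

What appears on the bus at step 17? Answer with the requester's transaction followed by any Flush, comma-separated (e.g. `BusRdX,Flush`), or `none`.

bus = none

1. P0: load  L2  bus=[BusRd]  L2: P0=S P1=I  mem[L2]=0
2. P0: load  L3  bus=[BusRd]  L3: P0=S P1=I  mem[L3]=90
3. P1: load  L3  bus=[BusRd]  L3: P0=S P1=S  mem[L3]=90
4. P1: store L6 := 60  bus=[BusRdX]  L6: P0=I P1=M  mem[L6]=0
5. P0: load  L7  bus=[BusRd]  L7: P0=S P1=I  mem[L7]=10
6. P1: store L5 := 45  bus=[BusRdX]  L5: P0=I P1=M  mem[L5]=50
7. P1: store L5 := 46  bus=[-]  L5: P0=I P1=M  mem[L5]=50
8. P1: store L2 := 86  bus=[BusRdX]  L2: P0=I P1=M  mem[L2]=0
9. P1: load  L0  bus=[BusRd]  L0: P0=I P1=S  mem[L0]=60
10. P1: store L6 := 44  bus=[-]  L6: P0=I P1=M  mem[L6]=0
11. P1: load  L5  bus=[-]  L5: P0=I P1=M  mem[L5]=50
12. P0: load  L2  bus=[BusRd,Flush]  L2: P0=S P1=S  mem[L2]=86
13. P1: load  L2  bus=[-]  L2: P0=S P1=S  mem[L2]=86
14. P0: store L3 := 47  bus=[BusRdX]  L3: P0=M P1=I  mem[L3]=90
15. P1: load  L3  bus=[BusRd,Flush]  L3: P0=S P1=S  mem[L3]=47
16. P1: load  L2  bus=[-]  L2: P0=S P1=S  mem[L2]=86
17. P1: load  L6  bus=[-]  L6: P0=I P1=M  mem[L6]=0
18. P1: store L2 := 2  bus=[BusRdX]  L2: P0=I P1=M  mem[L2]=86
19. P0: store L6 := 9  bus=[BusRdX,Flush]  L6: P0=M P1=I  mem[L6]=44
20. P0: load  L2  bus=[BusRd,Flush]  L2: P0=S P1=S  mem[L2]=2
21. P1: load  L2  bus=[-]  L2: P0=S P1=S  mem[L2]=2
22. P0: store L2 := 80  bus=[BusRdX]  L2: P0=M P1=I  mem[L2]=2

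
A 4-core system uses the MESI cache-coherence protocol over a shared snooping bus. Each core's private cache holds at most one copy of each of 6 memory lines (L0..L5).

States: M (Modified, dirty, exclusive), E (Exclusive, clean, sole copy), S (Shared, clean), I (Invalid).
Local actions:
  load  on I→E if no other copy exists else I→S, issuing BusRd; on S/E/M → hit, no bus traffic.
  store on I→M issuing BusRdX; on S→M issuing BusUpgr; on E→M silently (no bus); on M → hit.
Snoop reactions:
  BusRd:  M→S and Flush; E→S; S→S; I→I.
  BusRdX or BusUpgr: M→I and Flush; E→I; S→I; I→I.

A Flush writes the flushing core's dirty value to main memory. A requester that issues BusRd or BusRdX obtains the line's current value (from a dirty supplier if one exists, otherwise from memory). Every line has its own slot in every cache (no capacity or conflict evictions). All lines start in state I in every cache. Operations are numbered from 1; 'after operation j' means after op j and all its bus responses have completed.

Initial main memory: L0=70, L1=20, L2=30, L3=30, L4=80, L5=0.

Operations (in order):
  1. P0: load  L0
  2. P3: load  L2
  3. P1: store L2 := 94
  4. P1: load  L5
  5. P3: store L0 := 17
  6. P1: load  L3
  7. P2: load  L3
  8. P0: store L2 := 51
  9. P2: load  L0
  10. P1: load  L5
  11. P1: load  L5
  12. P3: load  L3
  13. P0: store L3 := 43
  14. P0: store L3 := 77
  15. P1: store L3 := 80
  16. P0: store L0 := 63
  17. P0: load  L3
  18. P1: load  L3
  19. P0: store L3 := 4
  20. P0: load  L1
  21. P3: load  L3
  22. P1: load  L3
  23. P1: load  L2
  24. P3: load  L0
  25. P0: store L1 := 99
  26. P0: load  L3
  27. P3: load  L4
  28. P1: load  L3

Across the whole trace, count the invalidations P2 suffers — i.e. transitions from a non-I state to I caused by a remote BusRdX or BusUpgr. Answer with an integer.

1. P0: load  L0  bus=[BusRd]  L0: P0=E P1=I P2=I P3=I  mem[L0]=70
2. P3: load  L2  bus=[BusRd]  L2: P0=I P1=I P2=I P3=E  mem[L2]=30
3. P1: store L2 := 94  bus=[BusRdX]  L2: P0=I P1=M P2=I P3=I  mem[L2]=30
4. P1: load  L5  bus=[BusRd]  L5: P0=I P1=E P2=I P3=I  mem[L5]=0
5. P3: store L0 := 17  bus=[BusRdX]  L0: P0=I P1=I P2=I P3=M  mem[L0]=70
6. P1: load  L3  bus=[BusRd]  L3: P0=I P1=E P2=I P3=I  mem[L3]=30
7. P2: load  L3  bus=[BusRd]  L3: P0=I P1=S P2=S P3=I  mem[L3]=30
8. P0: store L2 := 51  bus=[BusRdX,Flush]  L2: P0=M P1=I P2=I P3=I  mem[L2]=94
9. P2: load  L0  bus=[BusRd,Flush]  L0: P0=I P1=I P2=S P3=S  mem[L0]=17
10. P1: load  L5  bus=[-]  L5: P0=I P1=E P2=I P3=I  mem[L5]=0
11. P1: load  L5  bus=[-]  L5: P0=I P1=E P2=I P3=I  mem[L5]=0
12. P3: load  L3  bus=[BusRd]  L3: P0=I P1=S P2=S P3=S  mem[L3]=30
13. P0: store L3 := 43  bus=[BusRdX]  L3: P0=M P1=I P2=I P3=I  mem[L3]=30
14. P0: store L3 := 77  bus=[-]  L3: P0=M P1=I P2=I P3=I  mem[L3]=30
15. P1: store L3 := 80  bus=[BusRdX,Flush]  L3: P0=I P1=M P2=I P3=I  mem[L3]=77
16. P0: store L0 := 63  bus=[BusRdX]  L0: P0=M P1=I P2=I P3=I  mem[L0]=17
17. P0: load  L3  bus=[BusRd,Flush]  L3: P0=S P1=S P2=I P3=I  mem[L3]=80
18. P1: load  L3  bus=[-]  L3: P0=S P1=S P2=I P3=I  mem[L3]=80
19. P0: store L3 := 4  bus=[BusUpgr]  L3: P0=M P1=I P2=I P3=I  mem[L3]=80
20. P0: load  L1  bus=[BusRd]  L1: P0=E P1=I P2=I P3=I  mem[L1]=20
21. P3: load  L3  bus=[BusRd,Flush]  L3: P0=S P1=I P2=I P3=S  mem[L3]=4
22. P1: load  L3  bus=[BusRd]  L3: P0=S P1=S P2=I P3=S  mem[L3]=4
23. P1: load  L2  bus=[BusRd,Flush]  L2: P0=S P1=S P2=I P3=I  mem[L2]=51
24. P3: load  L0  bus=[BusRd,Flush]  L0: P0=S P1=I P2=I P3=S  mem[L0]=63
25. P0: store L1 := 99  bus=[-]  L1: P0=M P1=I P2=I P3=I  mem[L1]=20
26. P0: load  L3  bus=[-]  L3: P0=S P1=S P2=I P3=S  mem[L3]=4
27. P3: load  L4  bus=[BusRd]  L4: P0=I P1=I P2=I P3=E  mem[L4]=80
28. P1: load  L3  bus=[-]  L3: P0=S P1=S P2=I P3=S  mem[L3]=4

invalidations = 2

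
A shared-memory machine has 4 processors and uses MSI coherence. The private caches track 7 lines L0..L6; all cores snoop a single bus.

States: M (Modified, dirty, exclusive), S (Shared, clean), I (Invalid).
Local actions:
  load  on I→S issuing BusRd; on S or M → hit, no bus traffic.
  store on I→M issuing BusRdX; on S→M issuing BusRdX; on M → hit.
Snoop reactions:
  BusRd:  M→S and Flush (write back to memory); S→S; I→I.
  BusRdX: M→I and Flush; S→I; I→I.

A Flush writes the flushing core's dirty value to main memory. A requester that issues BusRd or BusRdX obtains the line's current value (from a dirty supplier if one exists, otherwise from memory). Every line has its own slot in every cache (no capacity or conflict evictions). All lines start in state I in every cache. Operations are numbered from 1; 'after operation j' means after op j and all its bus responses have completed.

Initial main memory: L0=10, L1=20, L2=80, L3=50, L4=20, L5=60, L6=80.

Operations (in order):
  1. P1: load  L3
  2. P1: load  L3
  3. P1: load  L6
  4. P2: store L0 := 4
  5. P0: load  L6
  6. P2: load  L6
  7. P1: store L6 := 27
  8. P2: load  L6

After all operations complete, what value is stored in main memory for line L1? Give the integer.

memory[L1] = 20

[1] P1: load  L3 | P0:I, P1:S(50), P2:I, P3:I | bus: BusRd
[2] P1: load  L3 | P0:I, P1:S(50), P2:I, P3:I | bus: none
[3] P1: load  L6 | P0:I, P1:S(80), P2:I, P3:I | bus: BusRd
[4] P2: store L0 := 4 | P0:I, P1:I, P2:M(4), P3:I | bus: BusRdX
[5] P0: load  L6 | P0:S(80), P1:S(80), P2:I, P3:I | bus: BusRd
[6] P2: load  L6 | P0:S(80), P1:S(80), P2:S(80), P3:I | bus: BusRd
[7] P1: store L6 := 27 | P0:I, P1:M(27), P2:I, P3:I | bus: BusRdX
[8] P2: load  L6 | P0:I, P1:S(27), P2:S(27), P3:I | bus: BusRd,Flush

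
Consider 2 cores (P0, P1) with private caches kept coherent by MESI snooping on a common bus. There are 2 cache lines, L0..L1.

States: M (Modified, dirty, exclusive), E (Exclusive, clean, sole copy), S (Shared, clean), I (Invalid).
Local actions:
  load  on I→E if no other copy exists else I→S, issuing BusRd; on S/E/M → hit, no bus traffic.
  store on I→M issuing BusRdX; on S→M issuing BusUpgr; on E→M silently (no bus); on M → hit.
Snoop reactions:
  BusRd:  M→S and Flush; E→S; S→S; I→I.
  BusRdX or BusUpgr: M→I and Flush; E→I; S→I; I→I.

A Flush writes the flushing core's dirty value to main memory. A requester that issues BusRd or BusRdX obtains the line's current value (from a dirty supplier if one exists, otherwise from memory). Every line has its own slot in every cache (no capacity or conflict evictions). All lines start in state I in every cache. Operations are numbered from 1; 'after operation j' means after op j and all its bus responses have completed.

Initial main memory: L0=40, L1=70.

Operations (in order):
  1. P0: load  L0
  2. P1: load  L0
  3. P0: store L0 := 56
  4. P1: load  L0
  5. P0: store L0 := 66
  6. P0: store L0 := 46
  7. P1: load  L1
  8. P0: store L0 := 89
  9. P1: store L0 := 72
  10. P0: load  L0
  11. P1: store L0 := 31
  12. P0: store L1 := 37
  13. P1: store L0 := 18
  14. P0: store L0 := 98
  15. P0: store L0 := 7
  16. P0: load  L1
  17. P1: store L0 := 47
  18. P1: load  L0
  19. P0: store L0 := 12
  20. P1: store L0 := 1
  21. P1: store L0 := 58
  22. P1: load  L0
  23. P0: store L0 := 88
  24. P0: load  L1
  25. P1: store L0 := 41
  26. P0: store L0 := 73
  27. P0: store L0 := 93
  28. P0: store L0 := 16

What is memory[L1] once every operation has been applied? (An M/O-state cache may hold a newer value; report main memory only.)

  op1 P0: load  L0 → E/I on L0; bus BusRd; mem=40
  op2 P1: load  L0 → S/S on L0; bus BusRd; mem=40
  op3 P0: store L0 := 56 → M/I on L0; bus BusUpgr; mem=40
  op4 P1: load  L0 → S/S on L0; bus BusRd Flush; mem=56
  op5 P0: store L0 := 66 → M/I on L0; bus BusUpgr; mem=56
  op6 P0: store L0 := 46 → M/I on L0; bus (none); mem=56
  op7 P1: load  L1 → I/E on L1; bus BusRd; mem=70
  op8 P0: store L0 := 89 → M/I on L0; bus (none); mem=56
  op9 P1: store L0 := 72 → I/M on L0; bus BusRdX Flush; mem=89
  op10 P0: load  L0 → S/S on L0; bus BusRd Flush; mem=72
  op11 P1: store L0 := 31 → I/M on L0; bus BusUpgr; mem=72
  op12 P0: store L1 := 37 → M/I on L1; bus BusRdX; mem=70
  op13 P1: store L0 := 18 → I/M on L0; bus (none); mem=72
  op14 P0: store L0 := 98 → M/I on L0; bus BusRdX Flush; mem=18
  op15 P0: store L0 := 7 → M/I on L0; bus (none); mem=18
  op16 P0: load  L1 → M/I on L1; bus (none); mem=70
  op17 P1: store L0 := 47 → I/M on L0; bus BusRdX Flush; mem=7
  op18 P1: load  L0 → I/M on L0; bus (none); mem=7
  op19 P0: store L0 := 12 → M/I on L0; bus BusRdX Flush; mem=47
  op20 P1: store L0 := 1 → I/M on L0; bus BusRdX Flush; mem=12
  op21 P1: store L0 := 58 → I/M on L0; bus (none); mem=12
  op22 P1: load  L0 → I/M on L0; bus (none); mem=12
  op23 P0: store L0 := 88 → M/I on L0; bus BusRdX Flush; mem=58
  op24 P0: load  L1 → M/I on L1; bus (none); mem=70
  op25 P1: store L0 := 41 → I/M on L0; bus BusRdX Flush; mem=88
  op26 P0: store L0 := 73 → M/I on L0; bus BusRdX Flush; mem=41
  op27 P0: store L0 := 93 → M/I on L0; bus (none); mem=41
  op28 P0: store L0 := 16 → M/I on L0; bus (none); mem=41

memory[L1] = 70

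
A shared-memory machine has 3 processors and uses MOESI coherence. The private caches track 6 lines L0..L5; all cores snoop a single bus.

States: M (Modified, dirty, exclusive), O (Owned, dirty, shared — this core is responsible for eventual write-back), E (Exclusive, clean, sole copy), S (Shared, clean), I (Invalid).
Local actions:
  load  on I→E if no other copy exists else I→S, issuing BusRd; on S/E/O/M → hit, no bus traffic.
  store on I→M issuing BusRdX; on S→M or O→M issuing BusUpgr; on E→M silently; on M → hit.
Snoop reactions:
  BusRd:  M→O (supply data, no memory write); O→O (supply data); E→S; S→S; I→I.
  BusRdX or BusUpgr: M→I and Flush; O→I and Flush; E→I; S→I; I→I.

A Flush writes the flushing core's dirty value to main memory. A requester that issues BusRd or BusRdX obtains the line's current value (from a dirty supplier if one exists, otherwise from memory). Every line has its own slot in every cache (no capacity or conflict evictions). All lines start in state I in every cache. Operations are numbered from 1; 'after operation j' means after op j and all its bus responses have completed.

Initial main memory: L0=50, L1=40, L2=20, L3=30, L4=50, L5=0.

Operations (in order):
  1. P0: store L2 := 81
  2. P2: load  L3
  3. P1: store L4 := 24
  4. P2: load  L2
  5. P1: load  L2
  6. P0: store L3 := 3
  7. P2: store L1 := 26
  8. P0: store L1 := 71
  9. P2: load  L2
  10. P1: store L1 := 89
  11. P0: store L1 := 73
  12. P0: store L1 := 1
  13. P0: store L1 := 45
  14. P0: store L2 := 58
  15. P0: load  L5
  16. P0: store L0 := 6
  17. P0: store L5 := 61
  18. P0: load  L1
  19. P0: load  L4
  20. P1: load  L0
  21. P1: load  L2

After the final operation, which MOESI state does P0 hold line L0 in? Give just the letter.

step 1: P0: store L2 := 81  ⟶  MII  (L2)  txn=BusRdX  M[L2]=20
step 2: P2: load  L3  ⟶  IIE  (L3)  txn=BusRd  M[L3]=30
step 3: P1: store L4 := 24  ⟶  IMI  (L4)  txn=BusRdX  M[L4]=50
step 4: P2: load  L2  ⟶  OIS  (L2)  txn=BusRd  M[L2]=20
step 5: P1: load  L2  ⟶  OSS  (L2)  txn=BusRd  M[L2]=20
step 6: P0: store L3 := 3  ⟶  MII  (L3)  txn=BusRdX  M[L3]=30
step 7: P2: store L1 := 26  ⟶  IIM  (L1)  txn=BusRdX  M[L1]=40
step 8: P0: store L1 := 71  ⟶  MII  (L1)  txn=BusRdX+Flush  M[L1]=26
step 9: P2: load  L2  ⟶  OSS  (L2)  txn=∅  M[L2]=20
step 10: P1: store L1 := 89  ⟶  IMI  (L1)  txn=BusRdX+Flush  M[L1]=71
step 11: P0: store L1 := 73  ⟶  MII  (L1)  txn=BusRdX+Flush  M[L1]=89
step 12: P0: store L1 := 1  ⟶  MII  (L1)  txn=∅  M[L1]=89
step 13: P0: store L1 := 45  ⟶  MII  (L1)  txn=∅  M[L1]=89
step 14: P0: store L2 := 58  ⟶  MII  (L2)  txn=BusUpgr  M[L2]=20
step 15: P0: load  L5  ⟶  EII  (L5)  txn=BusRd  M[L5]=0
step 16: P0: store L0 := 6  ⟶  MII  (L0)  txn=BusRdX  M[L0]=50
step 17: P0: store L5 := 61  ⟶  MII  (L5)  txn=∅  M[L5]=0
step 18: P0: load  L1  ⟶  MII  (L1)  txn=∅  M[L1]=89
step 19: P0: load  L4  ⟶  SOI  (L4)  txn=BusRd  M[L4]=50
step 20: P1: load  L0  ⟶  OSI  (L0)  txn=BusRd  M[L0]=50
step 21: P1: load  L2  ⟶  OSI  (L2)  txn=BusRd  M[L2]=20

state = O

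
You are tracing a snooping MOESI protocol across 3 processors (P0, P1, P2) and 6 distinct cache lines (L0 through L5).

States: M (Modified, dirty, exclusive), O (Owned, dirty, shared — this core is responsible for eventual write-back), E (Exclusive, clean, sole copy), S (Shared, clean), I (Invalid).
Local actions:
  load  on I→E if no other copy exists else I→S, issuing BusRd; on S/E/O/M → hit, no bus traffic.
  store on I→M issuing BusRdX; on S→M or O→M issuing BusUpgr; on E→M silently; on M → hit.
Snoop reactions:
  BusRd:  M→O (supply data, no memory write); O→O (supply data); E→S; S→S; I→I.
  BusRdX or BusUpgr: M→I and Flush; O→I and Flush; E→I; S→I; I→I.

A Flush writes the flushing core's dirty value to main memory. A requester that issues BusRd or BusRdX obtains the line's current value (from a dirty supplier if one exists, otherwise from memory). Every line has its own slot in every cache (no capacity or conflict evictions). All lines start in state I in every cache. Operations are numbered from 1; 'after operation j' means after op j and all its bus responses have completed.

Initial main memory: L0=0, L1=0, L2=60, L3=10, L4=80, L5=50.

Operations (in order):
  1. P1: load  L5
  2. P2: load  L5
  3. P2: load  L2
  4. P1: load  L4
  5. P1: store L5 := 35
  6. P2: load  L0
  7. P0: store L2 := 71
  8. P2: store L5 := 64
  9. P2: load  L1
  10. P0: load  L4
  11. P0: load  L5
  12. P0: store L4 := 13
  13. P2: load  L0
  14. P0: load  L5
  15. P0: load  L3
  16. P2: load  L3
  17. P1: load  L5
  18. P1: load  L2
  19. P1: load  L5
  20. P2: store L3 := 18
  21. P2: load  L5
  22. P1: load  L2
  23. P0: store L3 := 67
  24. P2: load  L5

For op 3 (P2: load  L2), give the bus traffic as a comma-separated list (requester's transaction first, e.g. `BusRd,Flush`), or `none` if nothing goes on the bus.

bus = BusRd

1. P1: load  L5  bus=[BusRd]  L5: P0=I P1=E P2=I  mem[L5]=50
2. P2: load  L5  bus=[BusRd]  L5: P0=I P1=S P2=S  mem[L5]=50
3. P2: load  L2  bus=[BusRd]  L2: P0=I P1=I P2=E  mem[L2]=60
4. P1: load  L4  bus=[BusRd]  L4: P0=I P1=E P2=I  mem[L4]=80
5. P1: store L5 := 35  bus=[BusUpgr]  L5: P0=I P1=M P2=I  mem[L5]=50
6. P2: load  L0  bus=[BusRd]  L0: P0=I P1=I P2=E  mem[L0]=0
7. P0: store L2 := 71  bus=[BusRdX]  L2: P0=M P1=I P2=I  mem[L2]=60
8. P2: store L5 := 64  bus=[BusRdX,Flush]  L5: P0=I P1=I P2=M  mem[L5]=35
9. P2: load  L1  bus=[BusRd]  L1: P0=I P1=I P2=E  mem[L1]=0
10. P0: load  L4  bus=[BusRd]  L4: P0=S P1=S P2=I  mem[L4]=80
11. P0: load  L5  bus=[BusRd]  L5: P0=S P1=I P2=O  mem[L5]=35
12. P0: store L4 := 13  bus=[BusUpgr]  L4: P0=M P1=I P2=I  mem[L4]=80
13. P2: load  L0  bus=[-]  L0: P0=I P1=I P2=E  mem[L0]=0
14. P0: load  L5  bus=[-]  L5: P0=S P1=I P2=O  mem[L5]=35
15. P0: load  L3  bus=[BusRd]  L3: P0=E P1=I P2=I  mem[L3]=10
16. P2: load  L3  bus=[BusRd]  L3: P0=S P1=I P2=S  mem[L3]=10
17. P1: load  L5  bus=[BusRd]  L5: P0=S P1=S P2=O  mem[L5]=35
18. P1: load  L2  bus=[BusRd]  L2: P0=O P1=S P2=I  mem[L2]=60
19. P1: load  L5  bus=[-]  L5: P0=S P1=S P2=O  mem[L5]=35
20. P2: store L3 := 18  bus=[BusUpgr]  L3: P0=I P1=I P2=M  mem[L3]=10
21. P2: load  L5  bus=[-]  L5: P0=S P1=S P2=O  mem[L5]=35
22. P1: load  L2  bus=[-]  L2: P0=O P1=S P2=I  mem[L2]=60
23. P0: store L3 := 67  bus=[BusRdX,Flush]  L3: P0=M P1=I P2=I  mem[L3]=18
24. P2: load  L5  bus=[-]  L5: P0=S P1=S P2=O  mem[L5]=35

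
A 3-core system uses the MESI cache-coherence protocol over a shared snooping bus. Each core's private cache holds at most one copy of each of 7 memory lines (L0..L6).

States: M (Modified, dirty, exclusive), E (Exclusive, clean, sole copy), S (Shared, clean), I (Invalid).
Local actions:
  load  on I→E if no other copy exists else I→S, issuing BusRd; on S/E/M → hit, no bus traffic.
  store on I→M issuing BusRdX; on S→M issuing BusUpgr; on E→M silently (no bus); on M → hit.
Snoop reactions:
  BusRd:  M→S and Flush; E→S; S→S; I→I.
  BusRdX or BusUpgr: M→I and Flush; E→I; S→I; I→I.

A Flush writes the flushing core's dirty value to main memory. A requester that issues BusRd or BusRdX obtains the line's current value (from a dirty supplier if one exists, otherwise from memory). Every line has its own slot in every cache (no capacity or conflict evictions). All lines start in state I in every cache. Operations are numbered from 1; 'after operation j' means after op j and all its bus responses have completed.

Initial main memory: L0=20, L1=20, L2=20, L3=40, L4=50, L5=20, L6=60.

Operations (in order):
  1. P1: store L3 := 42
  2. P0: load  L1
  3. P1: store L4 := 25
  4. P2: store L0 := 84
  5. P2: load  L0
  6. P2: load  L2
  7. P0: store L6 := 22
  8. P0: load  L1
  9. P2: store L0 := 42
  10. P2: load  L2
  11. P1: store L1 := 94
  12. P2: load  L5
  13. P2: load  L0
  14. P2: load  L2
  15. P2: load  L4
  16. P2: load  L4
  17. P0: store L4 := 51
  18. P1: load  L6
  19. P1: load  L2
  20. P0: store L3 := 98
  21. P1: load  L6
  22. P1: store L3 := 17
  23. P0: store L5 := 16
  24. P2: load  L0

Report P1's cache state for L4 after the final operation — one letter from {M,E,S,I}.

1. P1: store L3 := 42  bus=[BusRdX]  L3: P0=I P1=M P2=I  mem[L3]=40
2. P0: load  L1  bus=[BusRd]  L1: P0=E P1=I P2=I  mem[L1]=20
3. P1: store L4 := 25  bus=[BusRdX]  L4: P0=I P1=M P2=I  mem[L4]=50
4. P2: store L0 := 84  bus=[BusRdX]  L0: P0=I P1=I P2=M  mem[L0]=20
5. P2: load  L0  bus=[-]  L0: P0=I P1=I P2=M  mem[L0]=20
6. P2: load  L2  bus=[BusRd]  L2: P0=I P1=I P2=E  mem[L2]=20
7. P0: store L6 := 22  bus=[BusRdX]  L6: P0=M P1=I P2=I  mem[L6]=60
8. P0: load  L1  bus=[-]  L1: P0=E P1=I P2=I  mem[L1]=20
9. P2: store L0 := 42  bus=[-]  L0: P0=I P1=I P2=M  mem[L0]=20
10. P2: load  L2  bus=[-]  L2: P0=I P1=I P2=E  mem[L2]=20
11. P1: store L1 := 94  bus=[BusRdX]  L1: P0=I P1=M P2=I  mem[L1]=20
12. P2: load  L5  bus=[BusRd]  L5: P0=I P1=I P2=E  mem[L5]=20
13. P2: load  L0  bus=[-]  L0: P0=I P1=I P2=M  mem[L0]=20
14. P2: load  L2  bus=[-]  L2: P0=I P1=I P2=E  mem[L2]=20
15. P2: load  L4  bus=[BusRd,Flush]  L4: P0=I P1=S P2=S  mem[L4]=25
16. P2: load  L4  bus=[-]  L4: P0=I P1=S P2=S  mem[L4]=25
17. P0: store L4 := 51  bus=[BusRdX]  L4: P0=M P1=I P2=I  mem[L4]=25
18. P1: load  L6  bus=[BusRd,Flush]  L6: P0=S P1=S P2=I  mem[L6]=22
19. P1: load  L2  bus=[BusRd]  L2: P0=I P1=S P2=S  mem[L2]=20
20. P0: store L3 := 98  bus=[BusRdX,Flush]  L3: P0=M P1=I P2=I  mem[L3]=42
21. P1: load  L6  bus=[-]  L6: P0=S P1=S P2=I  mem[L6]=22
22. P1: store L3 := 17  bus=[BusRdX,Flush]  L3: P0=I P1=M P2=I  mem[L3]=98
23. P0: store L5 := 16  bus=[BusRdX]  L5: P0=M P1=I P2=I  mem[L5]=20
24. P2: load  L0  bus=[-]  L0: P0=I P1=I P2=M  mem[L0]=20

state = I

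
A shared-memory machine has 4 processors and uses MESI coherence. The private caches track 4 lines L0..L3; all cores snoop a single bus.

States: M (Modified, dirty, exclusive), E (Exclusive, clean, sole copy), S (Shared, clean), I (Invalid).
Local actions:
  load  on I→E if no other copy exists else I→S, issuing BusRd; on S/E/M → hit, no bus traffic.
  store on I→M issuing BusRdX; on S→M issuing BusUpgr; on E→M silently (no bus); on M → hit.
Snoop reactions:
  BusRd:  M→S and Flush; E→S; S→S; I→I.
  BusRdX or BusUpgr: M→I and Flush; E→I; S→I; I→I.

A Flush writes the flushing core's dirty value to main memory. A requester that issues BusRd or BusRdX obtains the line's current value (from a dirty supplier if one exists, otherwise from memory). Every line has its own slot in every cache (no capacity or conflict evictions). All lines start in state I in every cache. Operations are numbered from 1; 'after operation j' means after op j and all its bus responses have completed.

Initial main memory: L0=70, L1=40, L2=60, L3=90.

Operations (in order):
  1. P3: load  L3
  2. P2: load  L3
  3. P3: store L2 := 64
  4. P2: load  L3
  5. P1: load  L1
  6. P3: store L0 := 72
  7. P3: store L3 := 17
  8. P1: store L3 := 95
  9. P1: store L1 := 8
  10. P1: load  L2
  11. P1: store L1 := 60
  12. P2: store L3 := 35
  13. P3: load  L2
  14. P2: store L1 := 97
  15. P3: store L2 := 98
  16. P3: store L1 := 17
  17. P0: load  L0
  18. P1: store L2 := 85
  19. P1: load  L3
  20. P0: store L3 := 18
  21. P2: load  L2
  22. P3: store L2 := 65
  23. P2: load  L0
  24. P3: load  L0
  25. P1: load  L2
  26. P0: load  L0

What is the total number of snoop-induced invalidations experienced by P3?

[1] P3: load  L3 | P0:I, P1:I, P2:I, P3:E(90) | bus: BusRd
[2] P2: load  L3 | P0:I, P1:I, P2:S(90), P3:S(90) | bus: BusRd
[3] P3: store L2 := 64 | P0:I, P1:I, P2:I, P3:M(64) | bus: BusRdX
[4] P2: load  L3 | P0:I, P1:I, P2:S(90), P3:S(90) | bus: none
[5] P1: load  L1 | P0:I, P1:E(40), P2:I, P3:I | bus: BusRd
[6] P3: store L0 := 72 | P0:I, P1:I, P2:I, P3:M(72) | bus: BusRdX
[7] P3: store L3 := 17 | P0:I, P1:I, P2:I, P3:M(17) | bus: BusUpgr
[8] P1: store L3 := 95 | P0:I, P1:M(95), P2:I, P3:I | bus: BusRdX,Flush
[9] P1: store L1 := 8 | P0:I, P1:M(8), P2:I, P3:I | bus: none
[10] P1: load  L2 | P0:I, P1:S(64), P2:I, P3:S(64) | bus: BusRd,Flush
[11] P1: store L1 := 60 | P0:I, P1:M(60), P2:I, P3:I | bus: none
[12] P2: store L3 := 35 | P0:I, P1:I, P2:M(35), P3:I | bus: BusRdX,Flush
[13] P3: load  L2 | P0:I, P1:S(64), P2:I, P3:S(64) | bus: none
[14] P2: store L1 := 97 | P0:I, P1:I, P2:M(97), P3:I | bus: BusRdX,Flush
[15] P3: store L2 := 98 | P0:I, P1:I, P2:I, P3:M(98) | bus: BusUpgr
[16] P3: store L1 := 17 | P0:I, P1:I, P2:I, P3:M(17) | bus: BusRdX,Flush
[17] P0: load  L0 | P0:S(72), P1:I, P2:I, P3:S(72) | bus: BusRd,Flush
[18] P1: store L2 := 85 | P0:I, P1:M(85), P2:I, P3:I | bus: BusRdX,Flush
[19] P1: load  L3 | P0:I, P1:S(35), P2:S(35), P3:I | bus: BusRd,Flush
[20] P0: store L3 := 18 | P0:M(18), P1:I, P2:I, P3:I | bus: BusRdX
[21] P2: load  L2 | P0:I, P1:S(85), P2:S(85), P3:I | bus: BusRd,Flush
[22] P3: store L2 := 65 | P0:I, P1:I, P2:I, P3:M(65) | bus: BusRdX
[23] P2: load  L0 | P0:S(72), P1:I, P2:S(72), P3:S(72) | bus: BusRd
[24] P3: load  L0 | P0:S(72), P1:I, P2:S(72), P3:S(72) | bus: none
[25] P1: load  L2 | P0:I, P1:S(65), P2:I, P3:S(65) | bus: BusRd,Flush
[26] P0: load  L0 | P0:S(72), P1:I, P2:S(72), P3:S(72) | bus: none

invalidations = 2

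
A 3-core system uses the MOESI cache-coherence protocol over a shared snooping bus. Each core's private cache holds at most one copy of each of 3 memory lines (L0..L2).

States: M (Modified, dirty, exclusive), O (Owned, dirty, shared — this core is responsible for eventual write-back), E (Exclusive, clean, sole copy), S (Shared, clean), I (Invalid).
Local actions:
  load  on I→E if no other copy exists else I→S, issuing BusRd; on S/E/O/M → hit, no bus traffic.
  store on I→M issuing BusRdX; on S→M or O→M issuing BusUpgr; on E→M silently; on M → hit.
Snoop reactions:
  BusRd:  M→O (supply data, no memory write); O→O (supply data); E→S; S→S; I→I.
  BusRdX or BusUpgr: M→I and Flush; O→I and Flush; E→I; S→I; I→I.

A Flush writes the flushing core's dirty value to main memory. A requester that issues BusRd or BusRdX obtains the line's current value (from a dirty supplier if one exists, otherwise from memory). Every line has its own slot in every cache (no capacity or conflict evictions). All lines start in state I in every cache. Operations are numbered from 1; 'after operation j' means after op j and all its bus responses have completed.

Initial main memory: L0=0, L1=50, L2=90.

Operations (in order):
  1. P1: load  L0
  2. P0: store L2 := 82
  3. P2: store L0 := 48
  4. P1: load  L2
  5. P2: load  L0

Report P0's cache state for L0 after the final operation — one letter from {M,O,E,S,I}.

state = I

  op1 P1: load  L0 → I/E/I on L0; bus BusRd; mem=0
  op2 P0: store L2 := 82 → M/I/I on L2; bus BusRdX; mem=90
  op3 P2: store L0 := 48 → I/I/M on L0; bus BusRdX; mem=0
  op4 P1: load  L2 → O/S/I on L2; bus BusRd; mem=90
  op5 P2: load  L0 → I/I/M on L0; bus (none); mem=0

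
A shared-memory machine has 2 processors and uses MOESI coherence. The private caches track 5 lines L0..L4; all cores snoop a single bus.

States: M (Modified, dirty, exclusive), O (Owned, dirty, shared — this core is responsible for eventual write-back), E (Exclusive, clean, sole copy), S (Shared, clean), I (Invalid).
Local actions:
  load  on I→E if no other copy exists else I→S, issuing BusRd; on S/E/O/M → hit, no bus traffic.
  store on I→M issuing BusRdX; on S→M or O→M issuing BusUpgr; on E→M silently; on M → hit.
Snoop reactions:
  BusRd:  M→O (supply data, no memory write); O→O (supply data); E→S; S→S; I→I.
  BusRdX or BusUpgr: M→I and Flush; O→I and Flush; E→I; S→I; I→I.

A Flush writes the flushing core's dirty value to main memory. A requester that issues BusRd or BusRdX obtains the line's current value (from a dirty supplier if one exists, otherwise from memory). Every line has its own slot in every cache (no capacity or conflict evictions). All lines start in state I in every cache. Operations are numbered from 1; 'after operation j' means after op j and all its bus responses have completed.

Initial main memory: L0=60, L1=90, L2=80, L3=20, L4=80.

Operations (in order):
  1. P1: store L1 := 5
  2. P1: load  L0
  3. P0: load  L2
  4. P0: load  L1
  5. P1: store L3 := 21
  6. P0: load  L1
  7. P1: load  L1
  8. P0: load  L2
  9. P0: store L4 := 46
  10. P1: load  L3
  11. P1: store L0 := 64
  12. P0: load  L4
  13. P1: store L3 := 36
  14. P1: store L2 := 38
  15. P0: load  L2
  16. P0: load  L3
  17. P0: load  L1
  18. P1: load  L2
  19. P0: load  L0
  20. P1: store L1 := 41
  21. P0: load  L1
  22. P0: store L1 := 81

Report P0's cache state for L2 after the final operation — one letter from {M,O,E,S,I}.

state = S

[1] P1: store L1 := 5 | P0:I, P1:M(5) | bus: BusRdX
[2] P1: load  L0 | P0:I, P1:E(60) | bus: BusRd
[3] P0: load  L2 | P0:E(80), P1:I | bus: BusRd
[4] P0: load  L1 | P0:S(5), P1:O(5) | bus: BusRd
[5] P1: store L3 := 21 | P0:I, P1:M(21) | bus: BusRdX
[6] P0: load  L1 | P0:S(5), P1:O(5) | bus: none
[7] P1: load  L1 | P0:S(5), P1:O(5) | bus: none
[8] P0: load  L2 | P0:E(80), P1:I | bus: none
[9] P0: store L4 := 46 | P0:M(46), P1:I | bus: BusRdX
[10] P1: load  L3 | P0:I, P1:M(21) | bus: none
[11] P1: store L0 := 64 | P0:I, P1:M(64) | bus: none
[12] P0: load  L4 | P0:M(46), P1:I | bus: none
[13] P1: store L3 := 36 | P0:I, P1:M(36) | bus: none
[14] P1: store L2 := 38 | P0:I, P1:M(38) | bus: BusRdX
[15] P0: load  L2 | P0:S(38), P1:O(38) | bus: BusRd
[16] P0: load  L3 | P0:S(36), P1:O(36) | bus: BusRd
[17] P0: load  L1 | P0:S(5), P1:O(5) | bus: none
[18] P1: load  L2 | P0:S(38), P1:O(38) | bus: none
[19] P0: load  L0 | P0:S(64), P1:O(64) | bus: BusRd
[20] P1: store L1 := 41 | P0:I, P1:M(41) | bus: BusUpgr
[21] P0: load  L1 | P0:S(41), P1:O(41) | bus: BusRd
[22] P0: store L1 := 81 | P0:M(81), P1:I | bus: BusUpgr,Flush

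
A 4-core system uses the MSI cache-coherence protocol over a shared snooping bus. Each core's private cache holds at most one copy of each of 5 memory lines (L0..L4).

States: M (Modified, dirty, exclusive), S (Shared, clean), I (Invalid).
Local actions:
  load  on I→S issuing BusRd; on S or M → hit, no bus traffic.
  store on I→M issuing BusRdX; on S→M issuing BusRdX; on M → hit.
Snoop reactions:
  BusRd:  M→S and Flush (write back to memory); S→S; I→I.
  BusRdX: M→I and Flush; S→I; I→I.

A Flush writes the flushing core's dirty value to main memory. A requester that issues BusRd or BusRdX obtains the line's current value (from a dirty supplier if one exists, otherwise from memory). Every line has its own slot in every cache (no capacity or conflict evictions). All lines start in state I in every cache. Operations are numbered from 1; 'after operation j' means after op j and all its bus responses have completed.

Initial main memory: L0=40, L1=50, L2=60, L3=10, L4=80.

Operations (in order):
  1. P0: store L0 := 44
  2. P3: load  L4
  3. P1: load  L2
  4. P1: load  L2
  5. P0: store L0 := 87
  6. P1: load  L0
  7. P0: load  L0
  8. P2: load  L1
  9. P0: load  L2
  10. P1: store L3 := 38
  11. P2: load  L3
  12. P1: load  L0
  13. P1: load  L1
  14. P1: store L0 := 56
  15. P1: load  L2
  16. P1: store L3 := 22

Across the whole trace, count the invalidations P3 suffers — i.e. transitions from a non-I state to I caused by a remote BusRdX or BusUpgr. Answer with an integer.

1. P0: store L0 := 44  bus=[BusRdX]  L0: P0=M P1=I P2=I P3=I  mem[L0]=40
2. P3: load  L4  bus=[BusRd]  L4: P0=I P1=I P2=I P3=S  mem[L4]=80
3. P1: load  L2  bus=[BusRd]  L2: P0=I P1=S P2=I P3=I  mem[L2]=60
4. P1: load  L2  bus=[-]  L2: P0=I P1=S P2=I P3=I  mem[L2]=60
5. P0: store L0 := 87  bus=[-]  L0: P0=M P1=I P2=I P3=I  mem[L0]=40
6. P1: load  L0  bus=[BusRd,Flush]  L0: P0=S P1=S P2=I P3=I  mem[L0]=87
7. P0: load  L0  bus=[-]  L0: P0=S P1=S P2=I P3=I  mem[L0]=87
8. P2: load  L1  bus=[BusRd]  L1: P0=I P1=I P2=S P3=I  mem[L1]=50
9. P0: load  L2  bus=[BusRd]  L2: P0=S P1=S P2=I P3=I  mem[L2]=60
10. P1: store L3 := 38  bus=[BusRdX]  L3: P0=I P1=M P2=I P3=I  mem[L3]=10
11. P2: load  L3  bus=[BusRd,Flush]  L3: P0=I P1=S P2=S P3=I  mem[L3]=38
12. P1: load  L0  bus=[-]  L0: P0=S P1=S P2=I P3=I  mem[L0]=87
13. P1: load  L1  bus=[BusRd]  L1: P0=I P1=S P2=S P3=I  mem[L1]=50
14. P1: store L0 := 56  bus=[BusRdX]  L0: P0=I P1=M P2=I P3=I  mem[L0]=87
15. P1: load  L2  bus=[-]  L2: P0=S P1=S P2=I P3=I  mem[L2]=60
16. P1: store L3 := 22  bus=[BusRdX]  L3: P0=I P1=M P2=I P3=I  mem[L3]=38

invalidations = 0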